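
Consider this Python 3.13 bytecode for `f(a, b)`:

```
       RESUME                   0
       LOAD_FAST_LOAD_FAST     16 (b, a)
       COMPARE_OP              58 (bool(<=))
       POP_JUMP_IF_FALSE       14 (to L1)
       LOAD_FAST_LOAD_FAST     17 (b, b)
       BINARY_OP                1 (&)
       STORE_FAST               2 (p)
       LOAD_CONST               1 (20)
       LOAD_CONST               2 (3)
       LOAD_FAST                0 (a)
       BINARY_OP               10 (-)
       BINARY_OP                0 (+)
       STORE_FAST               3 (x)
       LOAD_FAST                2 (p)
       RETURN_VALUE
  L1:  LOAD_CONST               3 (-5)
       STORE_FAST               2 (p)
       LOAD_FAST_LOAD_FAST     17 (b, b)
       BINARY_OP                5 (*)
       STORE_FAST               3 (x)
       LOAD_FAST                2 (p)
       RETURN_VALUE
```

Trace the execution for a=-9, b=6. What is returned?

LOAD_FAST_LOAD_FAST b,a → push 6,-9. Stack: [6, -9]
COMPARE_OP bool(<=) → 6 vs -9 = False. Stack: [False]
POP_JUMP_IF_FALSE → pop False; jump. Stack: []
LOAD_CONST → push -5. Stack: [-5]
STORE_FAST p → p=-5. Stack: []
LOAD_FAST_LOAD_FAST b,b → push 6,6. Stack: [6, 6]
BINARY_OP * → 6 * 6 = 36. Stack: [36]
STORE_FAST x → x=36. Stack: []
LOAD_FAST p → push -5. Stack: [-5]
RETURN_VALUE → return -5.

-5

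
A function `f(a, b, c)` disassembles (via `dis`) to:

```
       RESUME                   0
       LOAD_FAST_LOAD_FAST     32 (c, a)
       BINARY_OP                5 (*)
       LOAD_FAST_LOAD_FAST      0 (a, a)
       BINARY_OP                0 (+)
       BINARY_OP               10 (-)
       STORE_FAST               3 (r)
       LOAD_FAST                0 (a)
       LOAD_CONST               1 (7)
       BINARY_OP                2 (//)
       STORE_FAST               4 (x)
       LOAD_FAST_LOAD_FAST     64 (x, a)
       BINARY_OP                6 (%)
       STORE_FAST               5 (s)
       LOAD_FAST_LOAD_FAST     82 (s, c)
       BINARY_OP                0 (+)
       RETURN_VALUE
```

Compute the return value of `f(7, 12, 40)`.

LOAD_FAST_LOAD_FAST c,a → push 40,7. Stack: [40, 7]
BINARY_OP * → 40 * 7 = 280. Stack: [280]
LOAD_FAST_LOAD_FAST a,a → push 7,7. Stack: [280, 7, 7]
BINARY_OP + → 7 + 7 = 14. Stack: [280, 14]
BINARY_OP - → 280 - 14 = 266. Stack: [266]
STORE_FAST r → r=266. Stack: []
LOAD_FAST a → push 7. Stack: [7]
LOAD_CONST → push 7. Stack: [7, 7]
BINARY_OP // → 7 // 7 = 1. Stack: [1]
STORE_FAST x → x=1. Stack: []
LOAD_FAST_LOAD_FAST x,a → push 1,7. Stack: [1, 7]
BINARY_OP % → 1 % 7 = 1. Stack: [1]
STORE_FAST s → s=1. Stack: []
LOAD_FAST_LOAD_FAST s,c → push 1,40. Stack: [1, 40]
BINARY_OP + → 1 + 40 = 41. Stack: [41]
RETURN_VALUE → return 41.

41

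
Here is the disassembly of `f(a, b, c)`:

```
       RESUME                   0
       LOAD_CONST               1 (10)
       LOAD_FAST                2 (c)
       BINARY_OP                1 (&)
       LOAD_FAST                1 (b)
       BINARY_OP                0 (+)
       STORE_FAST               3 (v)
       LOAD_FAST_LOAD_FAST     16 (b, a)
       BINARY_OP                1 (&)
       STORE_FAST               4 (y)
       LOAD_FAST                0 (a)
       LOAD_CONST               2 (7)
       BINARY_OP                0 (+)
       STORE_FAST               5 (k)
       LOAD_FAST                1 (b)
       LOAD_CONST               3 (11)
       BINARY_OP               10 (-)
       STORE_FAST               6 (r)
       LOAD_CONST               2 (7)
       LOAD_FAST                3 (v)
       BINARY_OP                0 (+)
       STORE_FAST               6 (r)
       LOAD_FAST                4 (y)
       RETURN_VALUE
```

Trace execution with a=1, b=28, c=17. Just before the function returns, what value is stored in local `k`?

LOAD_CONST → push 10. Stack: [10]
LOAD_FAST c → push 17. Stack: [10, 17]
BINARY_OP & → 10 & 17 = 0. Stack: [0]
LOAD_FAST b → push 28. Stack: [0, 28]
BINARY_OP + → 0 + 28 = 28. Stack: [28]
STORE_FAST v → v=28. Stack: []
LOAD_FAST_LOAD_FAST b,a → push 28,1. Stack: [28, 1]
BINARY_OP & → 28 & 1 = 0. Stack: [0]
STORE_FAST y → y=0. Stack: []
LOAD_FAST a → push 1. Stack: [1]
LOAD_CONST → push 7. Stack: [1, 7]
BINARY_OP + → 1 + 7 = 8. Stack: [8]
STORE_FAST k → k=8. Stack: []
LOAD_FAST b → push 28. Stack: [28]
LOAD_CONST → push 11. Stack: [28, 11]
BINARY_OP - → 28 - 11 = 17. Stack: [17]
STORE_FAST r → r=17. Stack: []
LOAD_CONST → push 7. Stack: [7]
LOAD_FAST v → push 28. Stack: [7, 28]
BINARY_OP + → 7 + 28 = 35. Stack: [35]
STORE_FAST r → r=35. Stack: []
LOAD_FAST y → push 0. Stack: [0]
RETURN_VALUE → return 0.

8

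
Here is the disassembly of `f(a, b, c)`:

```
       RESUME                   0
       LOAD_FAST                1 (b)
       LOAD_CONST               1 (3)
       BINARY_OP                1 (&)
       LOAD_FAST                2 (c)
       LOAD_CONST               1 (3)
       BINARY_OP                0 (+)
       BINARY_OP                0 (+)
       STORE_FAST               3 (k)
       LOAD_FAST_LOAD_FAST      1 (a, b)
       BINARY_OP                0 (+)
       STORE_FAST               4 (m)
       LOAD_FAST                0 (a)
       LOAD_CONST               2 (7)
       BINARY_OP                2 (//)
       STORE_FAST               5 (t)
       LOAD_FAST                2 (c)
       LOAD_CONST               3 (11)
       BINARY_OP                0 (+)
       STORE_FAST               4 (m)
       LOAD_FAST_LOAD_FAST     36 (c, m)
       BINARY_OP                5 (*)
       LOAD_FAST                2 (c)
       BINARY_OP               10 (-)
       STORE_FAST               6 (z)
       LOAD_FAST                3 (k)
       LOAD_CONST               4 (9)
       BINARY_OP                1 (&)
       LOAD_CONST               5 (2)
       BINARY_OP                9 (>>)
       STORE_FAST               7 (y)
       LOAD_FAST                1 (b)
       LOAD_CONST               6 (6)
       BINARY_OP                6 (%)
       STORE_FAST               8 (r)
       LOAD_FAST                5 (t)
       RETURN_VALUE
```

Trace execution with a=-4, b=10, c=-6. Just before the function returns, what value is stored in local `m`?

5

LOAD_FAST b → push 10. Stack: [10]
LOAD_CONST → push 3. Stack: [10, 3]
BINARY_OP & → 10 & 3 = 2. Stack: [2]
LOAD_FAST c → push -6. Stack: [2, -6]
LOAD_CONST → push 3. Stack: [2, -6, 3]
BINARY_OP + → -6 + 3 = -3. Stack: [2, -3]
BINARY_OP + → 2 + -3 = -1. Stack: [-1]
STORE_FAST k → k=-1. Stack: []
LOAD_FAST_LOAD_FAST a,b → push -4,10. Stack: [-4, 10]
BINARY_OP + → -4 + 10 = 6. Stack: [6]
STORE_FAST m → m=6. Stack: []
LOAD_FAST a → push -4. Stack: [-4]
LOAD_CONST → push 7. Stack: [-4, 7]
BINARY_OP // → -4 // 7 = -1. Stack: [-1]
STORE_FAST t → t=-1. Stack: []
LOAD_FAST c → push -6. Stack: [-6]
LOAD_CONST → push 11. Stack: [-6, 11]
BINARY_OP + → -6 + 11 = 5. Stack: [5]
STORE_FAST m → m=5. Stack: []
LOAD_FAST_LOAD_FAST c,m → push -6,5. Stack: [-6, 5]
BINARY_OP * → -6 * 5 = -30. Stack: [-30]
LOAD_FAST c → push -6. Stack: [-30, -6]
BINARY_OP - → -30 - -6 = -24. Stack: [-24]
STORE_FAST z → z=-24. Stack: []
LOAD_FAST k → push -1. Stack: [-1]
LOAD_CONST → push 9. Stack: [-1, 9]
BINARY_OP & → -1 & 9 = 9. Stack: [9]
LOAD_CONST → push 2. Stack: [9, 2]
BINARY_OP >> → 9 >> 2 = 2. Stack: [2]
STORE_FAST y → y=2. Stack: []
LOAD_FAST b → push 10. Stack: [10]
LOAD_CONST → push 6. Stack: [10, 6]
BINARY_OP % → 10 % 6 = 4. Stack: [4]
STORE_FAST r → r=4. Stack: []
LOAD_FAST t → push -1. Stack: [-1]
RETURN_VALUE → return -1.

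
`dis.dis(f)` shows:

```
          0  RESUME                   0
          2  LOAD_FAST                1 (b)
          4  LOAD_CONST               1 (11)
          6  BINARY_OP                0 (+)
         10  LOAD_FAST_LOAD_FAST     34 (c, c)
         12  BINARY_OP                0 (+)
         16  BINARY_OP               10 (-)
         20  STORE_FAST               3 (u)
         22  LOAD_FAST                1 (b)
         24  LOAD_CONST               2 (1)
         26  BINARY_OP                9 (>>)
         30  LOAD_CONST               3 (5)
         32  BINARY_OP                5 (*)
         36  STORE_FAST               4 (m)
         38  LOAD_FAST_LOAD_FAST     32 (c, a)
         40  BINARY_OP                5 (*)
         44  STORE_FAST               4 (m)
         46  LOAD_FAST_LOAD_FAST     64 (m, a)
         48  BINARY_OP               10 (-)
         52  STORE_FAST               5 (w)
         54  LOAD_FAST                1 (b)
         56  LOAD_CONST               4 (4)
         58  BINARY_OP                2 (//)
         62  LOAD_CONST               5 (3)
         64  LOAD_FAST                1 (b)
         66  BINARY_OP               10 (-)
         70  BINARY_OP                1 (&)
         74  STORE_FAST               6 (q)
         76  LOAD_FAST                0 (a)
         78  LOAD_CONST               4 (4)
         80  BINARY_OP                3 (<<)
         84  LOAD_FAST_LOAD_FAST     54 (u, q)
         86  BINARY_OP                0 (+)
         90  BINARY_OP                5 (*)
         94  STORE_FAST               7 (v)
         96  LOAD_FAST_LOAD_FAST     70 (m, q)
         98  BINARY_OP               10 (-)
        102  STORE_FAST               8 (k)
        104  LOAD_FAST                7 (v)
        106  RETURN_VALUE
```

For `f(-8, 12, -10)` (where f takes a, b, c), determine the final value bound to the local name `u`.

43

LOAD_FAST b → push 12. Stack: [12]
LOAD_CONST → push 11. Stack: [12, 11]
BINARY_OP + → 12 + 11 = 23. Stack: [23]
LOAD_FAST_LOAD_FAST c,c → push -10,-10. Stack: [23, -10, -10]
BINARY_OP + → -10 + -10 = -20. Stack: [23, -20]
BINARY_OP - → 23 - -20 = 43. Stack: [43]
STORE_FAST u → u=43. Stack: []
LOAD_FAST b → push 12. Stack: [12]
LOAD_CONST → push 1. Stack: [12, 1]
BINARY_OP >> → 12 >> 1 = 6. Stack: [6]
LOAD_CONST → push 5. Stack: [6, 5]
BINARY_OP * → 6 * 5 = 30. Stack: [30]
STORE_FAST m → m=30. Stack: []
LOAD_FAST_LOAD_FAST c,a → push -10,-8. Stack: [-10, -8]
BINARY_OP * → -10 * -8 = 80. Stack: [80]
STORE_FAST m → m=80. Stack: []
LOAD_FAST_LOAD_FAST m,a → push 80,-8. Stack: [80, -8]
BINARY_OP - → 80 - -8 = 88. Stack: [88]
STORE_FAST w → w=88. Stack: []
LOAD_FAST b → push 12. Stack: [12]
LOAD_CONST → push 4. Stack: [12, 4]
BINARY_OP // → 12 // 4 = 3. Stack: [3]
LOAD_CONST → push 3. Stack: [3, 3]
LOAD_FAST b → push 12. Stack: [3, 3, 12]
BINARY_OP - → 3 - 12 = -9. Stack: [3, -9]
BINARY_OP & → 3 & -9 = 3. Stack: [3]
STORE_FAST q → q=3. Stack: []
LOAD_FAST a → push -8. Stack: [-8]
LOAD_CONST → push 4. Stack: [-8, 4]
BINARY_OP << → -8 << 4 = -128. Stack: [-128]
LOAD_FAST_LOAD_FAST u,q → push 43,3. Stack: [-128, 43, 3]
BINARY_OP + → 43 + 3 = 46. Stack: [-128, 46]
BINARY_OP * → -128 * 46 = -5888. Stack: [-5888]
STORE_FAST v → v=-5888. Stack: []
LOAD_FAST_LOAD_FAST m,q → push 80,3. Stack: [80, 3]
BINARY_OP - → 80 - 3 = 77. Stack: [77]
STORE_FAST k → k=77. Stack: []
LOAD_FAST v → push -5888. Stack: [-5888]
RETURN_VALUE → return -5888.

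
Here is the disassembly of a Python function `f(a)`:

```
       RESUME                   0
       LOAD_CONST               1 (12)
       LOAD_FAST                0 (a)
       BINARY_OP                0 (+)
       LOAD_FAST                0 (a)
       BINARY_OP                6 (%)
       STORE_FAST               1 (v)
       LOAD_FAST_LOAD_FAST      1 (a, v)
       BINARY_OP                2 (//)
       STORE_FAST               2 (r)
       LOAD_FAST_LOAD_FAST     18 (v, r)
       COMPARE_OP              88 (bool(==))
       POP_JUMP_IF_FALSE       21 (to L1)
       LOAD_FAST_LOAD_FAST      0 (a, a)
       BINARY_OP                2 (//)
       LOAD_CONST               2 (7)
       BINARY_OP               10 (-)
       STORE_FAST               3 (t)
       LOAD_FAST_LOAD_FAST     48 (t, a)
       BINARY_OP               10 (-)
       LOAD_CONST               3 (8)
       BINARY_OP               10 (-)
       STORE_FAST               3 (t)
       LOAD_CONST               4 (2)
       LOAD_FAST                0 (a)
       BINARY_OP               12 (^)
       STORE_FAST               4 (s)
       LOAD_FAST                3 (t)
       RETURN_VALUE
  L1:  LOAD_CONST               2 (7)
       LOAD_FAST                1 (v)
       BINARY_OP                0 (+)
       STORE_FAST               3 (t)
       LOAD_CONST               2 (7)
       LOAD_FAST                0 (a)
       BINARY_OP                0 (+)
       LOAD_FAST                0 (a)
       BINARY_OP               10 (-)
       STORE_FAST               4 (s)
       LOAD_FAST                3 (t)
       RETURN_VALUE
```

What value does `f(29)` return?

LOAD_CONST → push 12. Stack: [12]
LOAD_FAST a → push 29. Stack: [12, 29]
BINARY_OP + → 12 + 29 = 41. Stack: [41]
LOAD_FAST a → push 29. Stack: [41, 29]
BINARY_OP % → 41 % 29 = 12. Stack: [12]
STORE_FAST v → v=12. Stack: []
LOAD_FAST_LOAD_FAST a,v → push 29,12. Stack: [29, 12]
BINARY_OP // → 29 // 12 = 2. Stack: [2]
STORE_FAST r → r=2. Stack: []
LOAD_FAST_LOAD_FAST v,r → push 12,2. Stack: [12, 2]
COMPARE_OP bool(==) → 12 vs 2 = False. Stack: [False]
POP_JUMP_IF_FALSE → pop False; jump. Stack: []
LOAD_CONST → push 7. Stack: [7]
LOAD_FAST v → push 12. Stack: [7, 12]
BINARY_OP + → 7 + 12 = 19. Stack: [19]
STORE_FAST t → t=19. Stack: []
LOAD_CONST → push 7. Stack: [7]
LOAD_FAST a → push 29. Stack: [7, 29]
BINARY_OP + → 7 + 29 = 36. Stack: [36]
LOAD_FAST a → push 29. Stack: [36, 29]
BINARY_OP - → 36 - 29 = 7. Stack: [7]
STORE_FAST s → s=7. Stack: []
LOAD_FAST t → push 19. Stack: [19]
RETURN_VALUE → return 19.

19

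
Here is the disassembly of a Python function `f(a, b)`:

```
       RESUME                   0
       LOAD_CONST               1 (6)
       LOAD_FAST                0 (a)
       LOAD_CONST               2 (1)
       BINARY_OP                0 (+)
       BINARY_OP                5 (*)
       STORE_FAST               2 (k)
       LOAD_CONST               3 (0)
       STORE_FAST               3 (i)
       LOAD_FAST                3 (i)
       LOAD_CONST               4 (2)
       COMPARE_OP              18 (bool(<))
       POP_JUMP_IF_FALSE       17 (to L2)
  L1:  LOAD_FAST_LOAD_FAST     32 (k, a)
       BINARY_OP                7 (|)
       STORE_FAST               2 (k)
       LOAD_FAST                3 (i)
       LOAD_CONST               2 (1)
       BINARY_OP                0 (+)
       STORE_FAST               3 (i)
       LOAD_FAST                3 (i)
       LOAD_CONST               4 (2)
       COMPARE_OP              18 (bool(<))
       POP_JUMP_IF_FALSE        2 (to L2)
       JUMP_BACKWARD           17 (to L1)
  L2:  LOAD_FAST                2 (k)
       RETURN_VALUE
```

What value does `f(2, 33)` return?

18

LOAD_CONST → push 6. Stack: [6]
LOAD_FAST a → push 2. Stack: [6, 2]
LOAD_CONST → push 1. Stack: [6, 2, 1]
BINARY_OP + → 2 + 1 = 3. Stack: [6, 3]
BINARY_OP * → 6 * 3 = 18. Stack: [18]
STORE_FAST k → k=18. Stack: []
LOAD_CONST → push 0. Stack: [0]
STORE_FAST i → i=0. Stack: []
LOAD_FAST i → push 0. Stack: [0]
LOAD_CONST → push 2. Stack: [0, 2]
COMPARE_OP bool(<) → 0 vs 2 = True. Stack: [True]
POP_JUMP_IF_FALSE → pop True; no jump. Stack: []
LOAD_FAST_LOAD_FAST k,a → push 18,2. Stack: [18, 2]
BINARY_OP | → 18 | 2 = 18. Stack: [18]
STORE_FAST k → k=18. Stack: []
LOAD_FAST i → push 0. Stack: [0]
LOAD_CONST → push 1. Stack: [0, 1]
BINARY_OP + → 0 + 1 = 1. Stack: [1]
STORE_FAST i → i=1. Stack: []
LOAD_FAST i → push 1. Stack: [1]
LOAD_CONST → push 2. Stack: [1, 2]
COMPARE_OP bool(<) → 1 vs 2 = True. Stack: [True]
POP_JUMP_IF_FALSE → pop True; no jump. Stack: []
LOAD_FAST_LOAD_FAST k,a → push 18,2. Stack: [18, 2]
BINARY_OP | → 18 | 2 = 18. Stack: [18]
STORE_FAST k → k=18. Stack: []
LOAD_FAST i → push 1. Stack: [1]
LOAD_CONST → push 1. Stack: [1, 1]
BINARY_OP + → 1 + 1 = 2. Stack: [2]
STORE_FAST i → i=2. Stack: []
LOAD_FAST i → push 2. Stack: [2]
LOAD_CONST → push 2. Stack: [2, 2]
COMPARE_OP bool(<) → 2 vs 2 = False. Stack: [False]
POP_JUMP_IF_FALSE → pop False; jump. Stack: []
LOAD_FAST k → push 18. Stack: [18]
RETURN_VALUE → return 18.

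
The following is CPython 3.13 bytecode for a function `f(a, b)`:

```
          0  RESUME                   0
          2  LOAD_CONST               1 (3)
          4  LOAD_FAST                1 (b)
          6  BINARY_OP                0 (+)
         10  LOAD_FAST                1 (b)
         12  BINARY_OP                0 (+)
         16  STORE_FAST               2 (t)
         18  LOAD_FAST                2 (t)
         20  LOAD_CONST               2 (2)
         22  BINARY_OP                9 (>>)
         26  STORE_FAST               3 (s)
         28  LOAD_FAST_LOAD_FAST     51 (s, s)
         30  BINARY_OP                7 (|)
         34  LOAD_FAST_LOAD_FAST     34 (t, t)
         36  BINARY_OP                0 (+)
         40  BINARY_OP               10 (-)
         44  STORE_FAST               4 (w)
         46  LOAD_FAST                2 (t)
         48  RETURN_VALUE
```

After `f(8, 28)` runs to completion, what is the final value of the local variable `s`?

14

LOAD_CONST → push 3. Stack: [3]
LOAD_FAST b → push 28. Stack: [3, 28]
BINARY_OP + → 3 + 28 = 31. Stack: [31]
LOAD_FAST b → push 28. Stack: [31, 28]
BINARY_OP + → 31 + 28 = 59. Stack: [59]
STORE_FAST t → t=59. Stack: []
LOAD_FAST t → push 59. Stack: [59]
LOAD_CONST → push 2. Stack: [59, 2]
BINARY_OP >> → 59 >> 2 = 14. Stack: [14]
STORE_FAST s → s=14. Stack: []
LOAD_FAST_LOAD_FAST s,s → push 14,14. Stack: [14, 14]
BINARY_OP | → 14 | 14 = 14. Stack: [14]
LOAD_FAST_LOAD_FAST t,t → push 59,59. Stack: [14, 59, 59]
BINARY_OP + → 59 + 59 = 118. Stack: [14, 118]
BINARY_OP - → 14 - 118 = -104. Stack: [-104]
STORE_FAST w → w=-104. Stack: []
LOAD_FAST t → push 59. Stack: [59]
RETURN_VALUE → return 59.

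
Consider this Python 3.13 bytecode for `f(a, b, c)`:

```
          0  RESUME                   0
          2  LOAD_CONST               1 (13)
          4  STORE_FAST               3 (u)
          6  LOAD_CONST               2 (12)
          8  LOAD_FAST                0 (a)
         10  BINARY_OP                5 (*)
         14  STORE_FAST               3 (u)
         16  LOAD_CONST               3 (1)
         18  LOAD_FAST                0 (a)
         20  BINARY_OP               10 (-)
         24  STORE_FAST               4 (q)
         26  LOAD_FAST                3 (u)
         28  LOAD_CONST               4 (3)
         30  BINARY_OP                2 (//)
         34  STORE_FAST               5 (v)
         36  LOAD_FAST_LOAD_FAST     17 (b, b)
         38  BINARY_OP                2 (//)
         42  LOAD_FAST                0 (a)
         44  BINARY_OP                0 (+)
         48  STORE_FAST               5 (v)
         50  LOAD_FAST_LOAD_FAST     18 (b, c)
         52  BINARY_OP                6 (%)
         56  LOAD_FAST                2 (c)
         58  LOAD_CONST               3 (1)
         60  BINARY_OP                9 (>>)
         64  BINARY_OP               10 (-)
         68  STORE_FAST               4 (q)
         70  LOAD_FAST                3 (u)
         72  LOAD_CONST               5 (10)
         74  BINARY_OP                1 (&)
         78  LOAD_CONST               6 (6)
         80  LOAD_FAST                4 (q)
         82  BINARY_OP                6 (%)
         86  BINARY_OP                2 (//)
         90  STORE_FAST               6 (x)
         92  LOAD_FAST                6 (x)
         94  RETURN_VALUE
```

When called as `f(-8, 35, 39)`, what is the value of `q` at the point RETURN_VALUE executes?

LOAD_CONST → push 13. Stack: [13]
STORE_FAST u → u=13. Stack: []
LOAD_CONST → push 12. Stack: [12]
LOAD_FAST a → push -8. Stack: [12, -8]
BINARY_OP * → 12 * -8 = -96. Stack: [-96]
STORE_FAST u → u=-96. Stack: []
LOAD_CONST → push 1. Stack: [1]
LOAD_FAST a → push -8. Stack: [1, -8]
BINARY_OP - → 1 - -8 = 9. Stack: [9]
STORE_FAST q → q=9. Stack: []
LOAD_FAST u → push -96. Stack: [-96]
LOAD_CONST → push 3. Stack: [-96, 3]
BINARY_OP // → -96 // 3 = -32. Stack: [-32]
STORE_FAST v → v=-32. Stack: []
LOAD_FAST_LOAD_FAST b,b → push 35,35. Stack: [35, 35]
BINARY_OP // → 35 // 35 = 1. Stack: [1]
LOAD_FAST a → push -8. Stack: [1, -8]
BINARY_OP + → 1 + -8 = -7. Stack: [-7]
STORE_FAST v → v=-7. Stack: []
LOAD_FAST_LOAD_FAST b,c → push 35,39. Stack: [35, 39]
BINARY_OP % → 35 % 39 = 35. Stack: [35]
LOAD_FAST c → push 39. Stack: [35, 39]
LOAD_CONST → push 1. Stack: [35, 39, 1]
BINARY_OP >> → 39 >> 1 = 19. Stack: [35, 19]
BINARY_OP - → 35 - 19 = 16. Stack: [16]
STORE_FAST q → q=16. Stack: []
LOAD_FAST u → push -96. Stack: [-96]
LOAD_CONST → push 10. Stack: [-96, 10]
BINARY_OP & → -96 & 10 = 0. Stack: [0]
LOAD_CONST → push 6. Stack: [0, 6]
LOAD_FAST q → push 16. Stack: [0, 6, 16]
BINARY_OP % → 6 % 16 = 6. Stack: [0, 6]
BINARY_OP // → 0 // 6 = 0. Stack: [0]
STORE_FAST x → x=0. Stack: []
LOAD_FAST x → push 0. Stack: [0]
RETURN_VALUE → return 0.

16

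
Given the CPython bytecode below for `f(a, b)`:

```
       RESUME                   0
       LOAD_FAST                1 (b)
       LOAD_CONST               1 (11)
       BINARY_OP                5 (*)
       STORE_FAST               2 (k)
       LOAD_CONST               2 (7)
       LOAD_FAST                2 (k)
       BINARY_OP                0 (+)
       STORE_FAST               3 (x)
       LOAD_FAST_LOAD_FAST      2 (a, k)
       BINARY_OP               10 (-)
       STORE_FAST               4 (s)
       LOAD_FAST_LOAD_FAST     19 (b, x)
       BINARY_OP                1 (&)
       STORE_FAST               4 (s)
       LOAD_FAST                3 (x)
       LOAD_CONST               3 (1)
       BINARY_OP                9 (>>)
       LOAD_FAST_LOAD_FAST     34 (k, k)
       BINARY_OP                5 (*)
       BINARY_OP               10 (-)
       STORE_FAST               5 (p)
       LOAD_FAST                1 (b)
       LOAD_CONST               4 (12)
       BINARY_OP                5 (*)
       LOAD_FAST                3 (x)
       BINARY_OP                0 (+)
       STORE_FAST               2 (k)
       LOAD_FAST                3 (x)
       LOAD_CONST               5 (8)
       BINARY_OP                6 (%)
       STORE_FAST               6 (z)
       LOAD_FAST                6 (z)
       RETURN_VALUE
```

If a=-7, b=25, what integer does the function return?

2

LOAD_FAST b → push 25. Stack: [25]
LOAD_CONST → push 11. Stack: [25, 11]
BINARY_OP * → 25 * 11 = 275. Stack: [275]
STORE_FAST k → k=275. Stack: []
LOAD_CONST → push 7. Stack: [7]
LOAD_FAST k → push 275. Stack: [7, 275]
BINARY_OP + → 7 + 275 = 282. Stack: [282]
STORE_FAST x → x=282. Stack: []
LOAD_FAST_LOAD_FAST a,k → push -7,275. Stack: [-7, 275]
BINARY_OP - → -7 - 275 = -282. Stack: [-282]
STORE_FAST s → s=-282. Stack: []
LOAD_FAST_LOAD_FAST b,x → push 25,282. Stack: [25, 282]
BINARY_OP & → 25 & 282 = 24. Stack: [24]
STORE_FAST s → s=24. Stack: []
LOAD_FAST x → push 282. Stack: [282]
LOAD_CONST → push 1. Stack: [282, 1]
BINARY_OP >> → 282 >> 1 = 141. Stack: [141]
LOAD_FAST_LOAD_FAST k,k → push 275,275. Stack: [141, 275, 275]
BINARY_OP * → 275 * 275 = 75625. Stack: [141, 75625]
BINARY_OP - → 141 - 75625 = -75484. Stack: [-75484]
STORE_FAST p → p=-75484. Stack: []
LOAD_FAST b → push 25. Stack: [25]
LOAD_CONST → push 12. Stack: [25, 12]
BINARY_OP * → 25 * 12 = 300. Stack: [300]
LOAD_FAST x → push 282. Stack: [300, 282]
BINARY_OP + → 300 + 282 = 582. Stack: [582]
STORE_FAST k → k=582. Stack: []
LOAD_FAST x → push 282. Stack: [282]
LOAD_CONST → push 8. Stack: [282, 8]
BINARY_OP % → 282 % 8 = 2. Stack: [2]
STORE_FAST z → z=2. Stack: []
LOAD_FAST z → push 2. Stack: [2]
RETURN_VALUE → return 2.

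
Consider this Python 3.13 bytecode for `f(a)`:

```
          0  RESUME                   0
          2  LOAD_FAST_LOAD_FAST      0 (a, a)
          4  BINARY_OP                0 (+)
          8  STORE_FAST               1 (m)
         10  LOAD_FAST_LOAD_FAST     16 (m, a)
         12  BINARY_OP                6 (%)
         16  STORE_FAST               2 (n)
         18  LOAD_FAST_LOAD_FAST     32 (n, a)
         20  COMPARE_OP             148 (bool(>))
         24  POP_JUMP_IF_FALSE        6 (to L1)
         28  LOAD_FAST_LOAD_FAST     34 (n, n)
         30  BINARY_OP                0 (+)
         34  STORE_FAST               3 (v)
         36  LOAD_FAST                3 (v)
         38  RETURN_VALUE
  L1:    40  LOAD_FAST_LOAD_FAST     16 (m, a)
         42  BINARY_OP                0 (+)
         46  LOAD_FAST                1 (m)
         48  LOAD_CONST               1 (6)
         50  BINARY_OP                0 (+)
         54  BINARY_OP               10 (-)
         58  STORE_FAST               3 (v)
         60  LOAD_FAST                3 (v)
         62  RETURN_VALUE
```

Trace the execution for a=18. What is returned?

LOAD_FAST_LOAD_FAST a,a → push 18,18. Stack: [18, 18]
BINARY_OP + → 18 + 18 = 36. Stack: [36]
STORE_FAST m → m=36. Stack: []
LOAD_FAST_LOAD_FAST m,a → push 36,18. Stack: [36, 18]
BINARY_OP % → 36 % 18 = 0. Stack: [0]
STORE_FAST n → n=0. Stack: []
LOAD_FAST_LOAD_FAST n,a → push 0,18. Stack: [0, 18]
COMPARE_OP bool(>) → 0 vs 18 = False. Stack: [False]
POP_JUMP_IF_FALSE → pop False; jump. Stack: []
LOAD_FAST_LOAD_FAST m,a → push 36,18. Stack: [36, 18]
BINARY_OP + → 36 + 18 = 54. Stack: [54]
LOAD_FAST m → push 36. Stack: [54, 36]
LOAD_CONST → push 6. Stack: [54, 36, 6]
BINARY_OP + → 36 + 6 = 42. Stack: [54, 42]
BINARY_OP - → 54 - 42 = 12. Stack: [12]
STORE_FAST v → v=12. Stack: []
LOAD_FAST v → push 12. Stack: [12]
RETURN_VALUE → return 12.

12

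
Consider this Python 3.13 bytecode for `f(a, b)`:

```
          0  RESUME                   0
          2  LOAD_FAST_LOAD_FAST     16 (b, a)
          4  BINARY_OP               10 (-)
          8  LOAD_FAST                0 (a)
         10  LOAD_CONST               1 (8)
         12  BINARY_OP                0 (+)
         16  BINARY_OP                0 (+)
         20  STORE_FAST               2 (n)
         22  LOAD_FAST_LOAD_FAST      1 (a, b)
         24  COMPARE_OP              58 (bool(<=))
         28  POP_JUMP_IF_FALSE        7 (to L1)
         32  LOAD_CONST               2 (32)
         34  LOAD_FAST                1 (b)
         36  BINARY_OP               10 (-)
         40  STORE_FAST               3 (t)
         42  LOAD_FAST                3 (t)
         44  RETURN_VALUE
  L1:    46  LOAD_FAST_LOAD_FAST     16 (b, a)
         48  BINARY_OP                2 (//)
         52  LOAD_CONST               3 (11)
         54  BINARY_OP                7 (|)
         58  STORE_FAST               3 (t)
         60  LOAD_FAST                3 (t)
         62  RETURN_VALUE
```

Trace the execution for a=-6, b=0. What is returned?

32

LOAD_FAST_LOAD_FAST b,a → push 0,-6. Stack: [0, -6]
BINARY_OP - → 0 - -6 = 6. Stack: [6]
LOAD_FAST a → push -6. Stack: [6, -6]
LOAD_CONST → push 8. Stack: [6, -6, 8]
BINARY_OP + → -6 + 8 = 2. Stack: [6, 2]
BINARY_OP + → 6 + 2 = 8. Stack: [8]
STORE_FAST n → n=8. Stack: []
LOAD_FAST_LOAD_FAST a,b → push -6,0. Stack: [-6, 0]
COMPARE_OP bool(<=) → -6 vs 0 = True. Stack: [True]
POP_JUMP_IF_FALSE → pop True; no jump. Stack: []
LOAD_CONST → push 32. Stack: [32]
LOAD_FAST b → push 0. Stack: [32, 0]
BINARY_OP - → 32 - 0 = 32. Stack: [32]
STORE_FAST t → t=32. Stack: []
LOAD_FAST t → push 32. Stack: [32]
RETURN_VALUE → return 32.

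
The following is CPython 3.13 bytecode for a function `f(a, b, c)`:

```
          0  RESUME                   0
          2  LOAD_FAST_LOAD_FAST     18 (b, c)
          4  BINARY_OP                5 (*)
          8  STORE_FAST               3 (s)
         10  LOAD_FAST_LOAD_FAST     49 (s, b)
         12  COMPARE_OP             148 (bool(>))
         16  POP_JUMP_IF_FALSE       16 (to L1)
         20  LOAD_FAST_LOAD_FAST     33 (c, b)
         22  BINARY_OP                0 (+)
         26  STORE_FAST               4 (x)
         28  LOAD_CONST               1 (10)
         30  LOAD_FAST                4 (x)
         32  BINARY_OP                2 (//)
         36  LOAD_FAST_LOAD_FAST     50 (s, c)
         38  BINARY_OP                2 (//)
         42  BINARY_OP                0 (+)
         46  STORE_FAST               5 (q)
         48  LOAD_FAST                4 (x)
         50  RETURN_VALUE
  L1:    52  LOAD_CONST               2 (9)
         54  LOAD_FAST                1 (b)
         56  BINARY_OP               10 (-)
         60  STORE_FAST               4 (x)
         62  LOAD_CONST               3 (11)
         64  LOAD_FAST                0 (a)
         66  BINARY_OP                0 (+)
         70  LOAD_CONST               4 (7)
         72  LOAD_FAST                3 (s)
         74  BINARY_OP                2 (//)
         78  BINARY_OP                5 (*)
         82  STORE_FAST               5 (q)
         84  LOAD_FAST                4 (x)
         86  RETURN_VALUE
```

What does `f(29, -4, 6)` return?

13

LOAD_FAST_LOAD_FAST b,c → push -4,6. Stack: [-4, 6]
BINARY_OP * → -4 * 6 = -24. Stack: [-24]
STORE_FAST s → s=-24. Stack: []
LOAD_FAST_LOAD_FAST s,b → push -24,-4. Stack: [-24, -4]
COMPARE_OP bool(>) → -24 vs -4 = False. Stack: [False]
POP_JUMP_IF_FALSE → pop False; jump. Stack: []
LOAD_CONST → push 9. Stack: [9]
LOAD_FAST b → push -4. Stack: [9, -4]
BINARY_OP - → 9 - -4 = 13. Stack: [13]
STORE_FAST x → x=13. Stack: []
LOAD_CONST → push 11. Stack: [11]
LOAD_FAST a → push 29. Stack: [11, 29]
BINARY_OP + → 11 + 29 = 40. Stack: [40]
LOAD_CONST → push 7. Stack: [40, 7]
LOAD_FAST s → push -24. Stack: [40, 7, -24]
BINARY_OP // → 7 // -24 = -1. Stack: [40, -1]
BINARY_OP * → 40 * -1 = -40. Stack: [-40]
STORE_FAST q → q=-40. Stack: []
LOAD_FAST x → push 13. Stack: [13]
RETURN_VALUE → return 13.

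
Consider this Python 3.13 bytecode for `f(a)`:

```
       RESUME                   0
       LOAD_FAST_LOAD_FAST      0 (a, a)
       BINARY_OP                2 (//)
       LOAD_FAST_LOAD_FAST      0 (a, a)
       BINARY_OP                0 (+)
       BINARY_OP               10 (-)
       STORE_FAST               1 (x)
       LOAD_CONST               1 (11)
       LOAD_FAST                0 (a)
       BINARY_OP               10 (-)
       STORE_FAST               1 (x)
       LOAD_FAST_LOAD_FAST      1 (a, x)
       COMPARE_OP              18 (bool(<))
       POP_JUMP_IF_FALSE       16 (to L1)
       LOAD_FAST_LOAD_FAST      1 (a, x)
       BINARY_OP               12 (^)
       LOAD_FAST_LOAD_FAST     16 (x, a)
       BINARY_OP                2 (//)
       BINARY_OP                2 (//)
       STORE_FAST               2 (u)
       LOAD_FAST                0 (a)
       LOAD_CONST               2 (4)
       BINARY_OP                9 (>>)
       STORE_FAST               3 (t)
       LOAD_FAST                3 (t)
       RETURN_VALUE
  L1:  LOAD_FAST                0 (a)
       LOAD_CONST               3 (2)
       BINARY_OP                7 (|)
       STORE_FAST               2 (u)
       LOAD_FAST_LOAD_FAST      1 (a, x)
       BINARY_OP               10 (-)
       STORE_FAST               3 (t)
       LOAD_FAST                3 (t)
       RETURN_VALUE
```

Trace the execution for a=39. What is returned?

67

LOAD_FAST_LOAD_FAST a,a → push 39,39. Stack: [39, 39]
BINARY_OP // → 39 // 39 = 1. Stack: [1]
LOAD_FAST_LOAD_FAST a,a → push 39,39. Stack: [1, 39, 39]
BINARY_OP + → 39 + 39 = 78. Stack: [1, 78]
BINARY_OP - → 1 - 78 = -77. Stack: [-77]
STORE_FAST x → x=-77. Stack: []
LOAD_CONST → push 11. Stack: [11]
LOAD_FAST a → push 39. Stack: [11, 39]
BINARY_OP - → 11 - 39 = -28. Stack: [-28]
STORE_FAST x → x=-28. Stack: []
LOAD_FAST_LOAD_FAST a,x → push 39,-28. Stack: [39, -28]
COMPARE_OP bool(<) → 39 vs -28 = False. Stack: [False]
POP_JUMP_IF_FALSE → pop False; jump. Stack: []
LOAD_FAST a → push 39. Stack: [39]
LOAD_CONST → push 2. Stack: [39, 2]
BINARY_OP | → 39 | 2 = 39. Stack: [39]
STORE_FAST u → u=39. Stack: []
LOAD_FAST_LOAD_FAST a,x → push 39,-28. Stack: [39, -28]
BINARY_OP - → 39 - -28 = 67. Stack: [67]
STORE_FAST t → t=67. Stack: []
LOAD_FAST t → push 67. Stack: [67]
RETURN_VALUE → return 67.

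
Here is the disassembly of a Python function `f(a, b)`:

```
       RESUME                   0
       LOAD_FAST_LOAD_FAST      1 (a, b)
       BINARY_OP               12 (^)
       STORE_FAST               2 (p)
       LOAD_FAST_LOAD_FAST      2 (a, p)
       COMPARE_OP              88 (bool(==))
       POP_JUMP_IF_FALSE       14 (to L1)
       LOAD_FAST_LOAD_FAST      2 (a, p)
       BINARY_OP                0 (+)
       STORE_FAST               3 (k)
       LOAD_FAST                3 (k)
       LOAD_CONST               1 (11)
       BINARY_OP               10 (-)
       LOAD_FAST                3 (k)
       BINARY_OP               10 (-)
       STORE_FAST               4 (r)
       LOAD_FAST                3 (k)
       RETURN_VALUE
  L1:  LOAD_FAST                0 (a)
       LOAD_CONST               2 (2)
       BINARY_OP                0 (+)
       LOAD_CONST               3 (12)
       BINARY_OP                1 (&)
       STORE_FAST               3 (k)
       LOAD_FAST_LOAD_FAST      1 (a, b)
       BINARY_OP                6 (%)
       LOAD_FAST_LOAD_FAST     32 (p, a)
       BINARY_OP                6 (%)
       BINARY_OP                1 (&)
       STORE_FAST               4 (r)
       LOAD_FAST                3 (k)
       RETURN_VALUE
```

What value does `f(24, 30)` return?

8

LOAD_FAST_LOAD_FAST a,b → push 24,30. Stack: [24, 30]
BINARY_OP ^ → 24 ^ 30 = 6. Stack: [6]
STORE_FAST p → p=6. Stack: []
LOAD_FAST_LOAD_FAST a,p → push 24,6. Stack: [24, 6]
COMPARE_OP bool(==) → 24 vs 6 = False. Stack: [False]
POP_JUMP_IF_FALSE → pop False; jump. Stack: []
LOAD_FAST a → push 24. Stack: [24]
LOAD_CONST → push 2. Stack: [24, 2]
BINARY_OP + → 24 + 2 = 26. Stack: [26]
LOAD_CONST → push 12. Stack: [26, 12]
BINARY_OP & → 26 & 12 = 8. Stack: [8]
STORE_FAST k → k=8. Stack: []
LOAD_FAST_LOAD_FAST a,b → push 24,30. Stack: [24, 30]
BINARY_OP % → 24 % 30 = 24. Stack: [24]
LOAD_FAST_LOAD_FAST p,a → push 6,24. Stack: [24, 6, 24]
BINARY_OP % → 6 % 24 = 6. Stack: [24, 6]
BINARY_OP & → 24 & 6 = 0. Stack: [0]
STORE_FAST r → r=0. Stack: []
LOAD_FAST k → push 8. Stack: [8]
RETURN_VALUE → return 8.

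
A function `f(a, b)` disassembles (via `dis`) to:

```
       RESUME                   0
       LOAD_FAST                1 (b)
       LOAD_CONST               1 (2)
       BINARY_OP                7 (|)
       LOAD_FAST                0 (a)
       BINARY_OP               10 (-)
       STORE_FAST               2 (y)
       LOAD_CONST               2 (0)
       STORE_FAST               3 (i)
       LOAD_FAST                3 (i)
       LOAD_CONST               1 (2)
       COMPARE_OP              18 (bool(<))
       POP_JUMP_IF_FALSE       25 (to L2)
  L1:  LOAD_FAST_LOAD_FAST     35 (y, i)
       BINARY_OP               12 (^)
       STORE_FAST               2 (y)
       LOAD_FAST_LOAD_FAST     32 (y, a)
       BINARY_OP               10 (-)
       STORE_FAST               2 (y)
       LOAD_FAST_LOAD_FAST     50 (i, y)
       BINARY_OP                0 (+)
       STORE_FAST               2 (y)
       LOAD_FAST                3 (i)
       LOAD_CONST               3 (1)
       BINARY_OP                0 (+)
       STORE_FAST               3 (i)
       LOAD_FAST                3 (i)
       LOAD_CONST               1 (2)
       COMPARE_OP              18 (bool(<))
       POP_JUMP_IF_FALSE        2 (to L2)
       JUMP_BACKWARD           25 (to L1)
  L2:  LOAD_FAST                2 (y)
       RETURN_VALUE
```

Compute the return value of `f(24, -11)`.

LOAD_FAST b → push -11. Stack: [-11]
LOAD_CONST → push 2. Stack: [-11, 2]
BINARY_OP | → -11 | 2 = -9. Stack: [-9]
LOAD_FAST a → push 24. Stack: [-9, 24]
BINARY_OP - → -9 - 24 = -33. Stack: [-33]
STORE_FAST y → y=-33. Stack: []
LOAD_CONST → push 0. Stack: [0]
STORE_FAST i → i=0. Stack: []
LOAD_FAST i → push 0. Stack: [0]
LOAD_CONST → push 2. Stack: [0, 2]
COMPARE_OP bool(<) → 0 vs 2 = True. Stack: [True]
POP_JUMP_IF_FALSE → pop True; no jump. Stack: []
LOAD_FAST_LOAD_FAST y,i → push -33,0. Stack: [-33, 0]
BINARY_OP ^ → -33 ^ 0 = -33. Stack: [-33]
STORE_FAST y → y=-33. Stack: []
LOAD_FAST_LOAD_FAST y,a → push -33,24. Stack: [-33, 24]
BINARY_OP - → -33 - 24 = -57. Stack: [-57]
STORE_FAST y → y=-57. Stack: []
LOAD_FAST_LOAD_FAST i,y → push 0,-57. Stack: [0, -57]
BINARY_OP + → 0 + -57 = -57. Stack: [-57]
STORE_FAST y → y=-57. Stack: []
LOAD_FAST i → push 0. Stack: [0]
LOAD_CONST → push 1. Stack: [0, 1]
BINARY_OP + → 0 + 1 = 1. Stack: [1]
STORE_FAST i → i=1. Stack: []
LOAD_FAST i → push 1. Stack: [1]
LOAD_CONST → push 2. Stack: [1, 2]
COMPARE_OP bool(<) → 1 vs 2 = True. Stack: [True]
POP_JUMP_IF_FALSE → pop True; no jump. Stack: []
LOAD_FAST_LOAD_FAST y,i → push -57,1. Stack: [-57, 1]
BINARY_OP ^ → -57 ^ 1 = -58. Stack: [-58]
STORE_FAST y → y=-58. Stack: []
LOAD_FAST_LOAD_FAST y,a → push -58,24. Stack: [-58, 24]
BINARY_OP - → -58 - 24 = -82. Stack: [-82]
STORE_FAST y → y=-82. Stack: []
LOAD_FAST_LOAD_FAST i,y → push 1,-82. Stack: [1, -82]
BINARY_OP + → 1 + -82 = -81. Stack: [-81]
STORE_FAST y → y=-81. Stack: []
LOAD_FAST i → push 1. Stack: [1]
LOAD_CONST → push 1. Stack: [1, 1]
BINARY_OP + → 1 + 1 = 2. Stack: [2]
STORE_FAST i → i=2. Stack: []
LOAD_FAST i → push 2. Stack: [2]
LOAD_CONST → push 2. Stack: [2, 2]
COMPARE_OP bool(<) → 2 vs 2 = False. Stack: [False]
POP_JUMP_IF_FALSE → pop False; jump. Stack: []
LOAD_FAST y → push -81. Stack: [-81]
RETURN_VALUE → return -81.

-81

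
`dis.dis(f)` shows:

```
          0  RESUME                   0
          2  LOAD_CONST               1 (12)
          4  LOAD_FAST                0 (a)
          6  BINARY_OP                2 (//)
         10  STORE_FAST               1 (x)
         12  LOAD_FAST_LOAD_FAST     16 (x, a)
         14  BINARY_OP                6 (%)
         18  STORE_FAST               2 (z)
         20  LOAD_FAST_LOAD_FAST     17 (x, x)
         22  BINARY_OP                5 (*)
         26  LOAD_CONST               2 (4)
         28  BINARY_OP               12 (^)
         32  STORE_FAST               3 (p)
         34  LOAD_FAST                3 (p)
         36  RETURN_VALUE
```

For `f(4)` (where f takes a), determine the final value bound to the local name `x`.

LOAD_CONST → push 12. Stack: [12]
LOAD_FAST a → push 4. Stack: [12, 4]
BINARY_OP // → 12 // 4 = 3. Stack: [3]
STORE_FAST x → x=3. Stack: []
LOAD_FAST_LOAD_FAST x,a → push 3,4. Stack: [3, 4]
BINARY_OP % → 3 % 4 = 3. Stack: [3]
STORE_FAST z → z=3. Stack: []
LOAD_FAST_LOAD_FAST x,x → push 3,3. Stack: [3, 3]
BINARY_OP * → 3 * 3 = 9. Stack: [9]
LOAD_CONST → push 4. Stack: [9, 4]
BINARY_OP ^ → 9 ^ 4 = 13. Stack: [13]
STORE_FAST p → p=13. Stack: []
LOAD_FAST p → push 13. Stack: [13]
RETURN_VALUE → return 13.

3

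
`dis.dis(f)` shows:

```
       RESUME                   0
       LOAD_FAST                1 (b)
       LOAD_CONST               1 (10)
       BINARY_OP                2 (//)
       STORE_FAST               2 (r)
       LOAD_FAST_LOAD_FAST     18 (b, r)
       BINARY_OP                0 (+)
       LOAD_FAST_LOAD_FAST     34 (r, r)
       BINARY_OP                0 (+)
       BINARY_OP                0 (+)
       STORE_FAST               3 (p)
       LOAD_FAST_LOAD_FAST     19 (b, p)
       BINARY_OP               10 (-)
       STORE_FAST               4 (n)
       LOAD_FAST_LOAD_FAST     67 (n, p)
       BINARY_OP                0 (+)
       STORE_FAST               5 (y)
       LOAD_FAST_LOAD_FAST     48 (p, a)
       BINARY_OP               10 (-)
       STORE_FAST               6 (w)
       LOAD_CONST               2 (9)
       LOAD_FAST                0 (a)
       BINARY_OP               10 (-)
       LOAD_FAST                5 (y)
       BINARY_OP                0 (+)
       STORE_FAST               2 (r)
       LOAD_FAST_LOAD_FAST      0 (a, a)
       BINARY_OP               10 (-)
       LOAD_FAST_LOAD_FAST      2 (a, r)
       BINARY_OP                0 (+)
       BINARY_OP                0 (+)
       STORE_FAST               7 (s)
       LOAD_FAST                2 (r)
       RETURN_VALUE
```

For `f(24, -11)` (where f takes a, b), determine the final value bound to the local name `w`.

LOAD_FAST b → push -11. Stack: [-11]
LOAD_CONST → push 10. Stack: [-11, 10]
BINARY_OP // → -11 // 10 = -2. Stack: [-2]
STORE_FAST r → r=-2. Stack: []
LOAD_FAST_LOAD_FAST b,r → push -11,-2. Stack: [-11, -2]
BINARY_OP + → -11 + -2 = -13. Stack: [-13]
LOAD_FAST_LOAD_FAST r,r → push -2,-2. Stack: [-13, -2, -2]
BINARY_OP + → -2 + -2 = -4. Stack: [-13, -4]
BINARY_OP + → -13 + -4 = -17. Stack: [-17]
STORE_FAST p → p=-17. Stack: []
LOAD_FAST_LOAD_FAST b,p → push -11,-17. Stack: [-11, -17]
BINARY_OP - → -11 - -17 = 6. Stack: [6]
STORE_FAST n → n=6. Stack: []
LOAD_FAST_LOAD_FAST n,p → push 6,-17. Stack: [6, -17]
BINARY_OP + → 6 + -17 = -11. Stack: [-11]
STORE_FAST y → y=-11. Stack: []
LOAD_FAST_LOAD_FAST p,a → push -17,24. Stack: [-17, 24]
BINARY_OP - → -17 - 24 = -41. Stack: [-41]
STORE_FAST w → w=-41. Stack: []
LOAD_CONST → push 9. Stack: [9]
LOAD_FAST a → push 24. Stack: [9, 24]
BINARY_OP - → 9 - 24 = -15. Stack: [-15]
LOAD_FAST y → push -11. Stack: [-15, -11]
BINARY_OP + → -15 + -11 = -26. Stack: [-26]
STORE_FAST r → r=-26. Stack: []
LOAD_FAST_LOAD_FAST a,a → push 24,24. Stack: [24, 24]
BINARY_OP - → 24 - 24 = 0. Stack: [0]
LOAD_FAST_LOAD_FAST a,r → push 24,-26. Stack: [0, 24, -26]
BINARY_OP + → 24 + -26 = -2. Stack: [0, -2]
BINARY_OP + → 0 + -2 = -2. Stack: [-2]
STORE_FAST s → s=-2. Stack: []
LOAD_FAST r → push -26. Stack: [-26]
RETURN_VALUE → return -26.

-41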